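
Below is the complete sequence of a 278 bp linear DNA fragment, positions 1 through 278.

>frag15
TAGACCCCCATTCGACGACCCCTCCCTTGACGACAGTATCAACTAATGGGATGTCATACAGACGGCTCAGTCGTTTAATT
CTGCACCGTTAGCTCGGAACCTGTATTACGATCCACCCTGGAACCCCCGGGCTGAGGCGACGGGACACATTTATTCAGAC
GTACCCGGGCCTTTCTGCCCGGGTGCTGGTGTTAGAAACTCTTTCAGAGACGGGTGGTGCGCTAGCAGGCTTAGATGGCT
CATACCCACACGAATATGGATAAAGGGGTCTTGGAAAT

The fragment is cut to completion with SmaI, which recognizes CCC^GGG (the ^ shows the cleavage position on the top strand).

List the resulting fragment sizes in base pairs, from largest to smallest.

128, 98, 38, 14 bp

SmaI sites (CCCGGG) start at positions 126, 164, 178.
SmaI cuts after base 3 of each site, so after positions 128, 166, 180.
Linear molecule, 3 cuts → 4 fragments:
  1–128 → 128 bp
  129–166 → 38 bp
  167–180 → 14 bp
  181–278 → 98 bp
Sorted largest to smallest: 128, 98, 38, 14 bp.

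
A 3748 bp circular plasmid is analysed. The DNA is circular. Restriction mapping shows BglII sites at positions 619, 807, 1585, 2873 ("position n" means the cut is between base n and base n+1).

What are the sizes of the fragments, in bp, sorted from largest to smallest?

Circular molecule, 4 cuts → 4 fragments:
  807 − 619 = 188 bp
  1585 − 807 = 778 bp
  2873 − 1585 = 1288 bp
  wrap: 3748 − 2873 + 619 = 1494 bp
Sorted largest to smallest: 1494, 1288, 778, 188 bp.

1494, 1288, 778, 188 bp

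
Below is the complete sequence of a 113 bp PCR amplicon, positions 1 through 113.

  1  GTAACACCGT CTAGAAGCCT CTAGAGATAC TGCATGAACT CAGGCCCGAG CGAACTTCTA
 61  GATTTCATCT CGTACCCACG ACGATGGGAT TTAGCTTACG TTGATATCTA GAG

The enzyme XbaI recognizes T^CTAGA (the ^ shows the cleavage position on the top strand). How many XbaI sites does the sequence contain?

4

TCTAGA occurs starting at positions 10, 20, 57, 107.
XbaI cuts at 4 sites.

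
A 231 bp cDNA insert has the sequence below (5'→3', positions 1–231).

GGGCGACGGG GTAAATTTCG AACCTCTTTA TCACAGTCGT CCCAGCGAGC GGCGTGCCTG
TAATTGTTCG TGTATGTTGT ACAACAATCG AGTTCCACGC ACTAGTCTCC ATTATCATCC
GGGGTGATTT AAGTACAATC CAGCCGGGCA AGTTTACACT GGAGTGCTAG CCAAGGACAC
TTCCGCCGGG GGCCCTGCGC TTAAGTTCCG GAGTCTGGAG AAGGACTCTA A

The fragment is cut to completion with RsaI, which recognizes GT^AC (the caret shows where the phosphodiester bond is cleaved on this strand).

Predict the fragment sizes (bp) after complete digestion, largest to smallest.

97, 80, 54 bp

RsaI sites (GTAC) start at positions 79, 133.
RsaI cuts after base 2 of each site, so after positions 80, 134.
Linear molecule, 2 cuts → 3 fragments:
  1–80 → 80 bp
  81–134 → 54 bp
  135–231 → 97 bp
Sorted largest to smallest: 97, 80, 54 bp.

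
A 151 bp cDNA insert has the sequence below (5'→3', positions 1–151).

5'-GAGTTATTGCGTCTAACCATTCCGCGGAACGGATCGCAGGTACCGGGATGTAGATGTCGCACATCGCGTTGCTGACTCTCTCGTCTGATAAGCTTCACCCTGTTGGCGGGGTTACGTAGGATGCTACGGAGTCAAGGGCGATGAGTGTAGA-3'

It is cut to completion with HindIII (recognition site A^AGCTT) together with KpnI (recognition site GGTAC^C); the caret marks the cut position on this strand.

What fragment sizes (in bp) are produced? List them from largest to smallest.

The HindIII site (AAGCTT) starts at position 90.
HindIII cuts after the first base of each site, so after position 90.
The KpnI site (GGTACC) starts at position 39.
KpnI cuts after base 5 of each site (before the last base), so after position 43.
Combined cut positions: 43, 90.
Linear molecule, 2 cuts → 3 fragments:
  1–43 → 43 bp
  44–90 → 47 bp
  91–151 → 61 bp
Sorted largest to smallest: 61, 47, 43 bp.

61, 47, 43 bp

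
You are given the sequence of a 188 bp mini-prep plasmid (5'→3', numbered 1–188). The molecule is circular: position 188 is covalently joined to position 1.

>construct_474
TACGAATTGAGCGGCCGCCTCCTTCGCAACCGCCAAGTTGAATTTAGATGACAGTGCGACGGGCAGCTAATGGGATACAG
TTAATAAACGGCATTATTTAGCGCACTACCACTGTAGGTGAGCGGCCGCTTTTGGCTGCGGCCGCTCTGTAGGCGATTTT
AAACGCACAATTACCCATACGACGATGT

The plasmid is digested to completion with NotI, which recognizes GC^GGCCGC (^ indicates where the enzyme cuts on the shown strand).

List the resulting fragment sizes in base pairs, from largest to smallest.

NotI sites (GCGGCCGC) start at positions 11, 122, 138.
NotI cuts after base 2 of each site, so after positions 12, 123, 139.
Circular molecule, 3 cuts → 3 fragments:
  13–123 → 111 bp
  124–139 → 16 bp
  140–188 then 1–12 → 49 + 12 = 61 bp
Sorted largest to smallest: 111, 61, 16 bp.

111, 61, 16 bp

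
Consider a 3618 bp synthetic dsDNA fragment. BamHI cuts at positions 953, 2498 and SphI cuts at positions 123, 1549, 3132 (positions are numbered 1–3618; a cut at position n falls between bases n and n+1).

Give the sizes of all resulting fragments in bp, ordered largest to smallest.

Combined cut positions (sorted): 123, 953, 1549, 2498, 3132.
Linear molecule, 5 cuts → 6 fragments:
  123 − 0 = 123 bp
  953 − 123 = 830 bp
  1549 − 953 = 596 bp
  2498 − 1549 = 949 bp
  3132 − 2498 = 634 bp
  3618 − 3132 = 486 bp
Sorted largest to smallest: 949, 830, 634, 596, 486, 123 bp.

949, 830, 634, 596, 486, 123 bp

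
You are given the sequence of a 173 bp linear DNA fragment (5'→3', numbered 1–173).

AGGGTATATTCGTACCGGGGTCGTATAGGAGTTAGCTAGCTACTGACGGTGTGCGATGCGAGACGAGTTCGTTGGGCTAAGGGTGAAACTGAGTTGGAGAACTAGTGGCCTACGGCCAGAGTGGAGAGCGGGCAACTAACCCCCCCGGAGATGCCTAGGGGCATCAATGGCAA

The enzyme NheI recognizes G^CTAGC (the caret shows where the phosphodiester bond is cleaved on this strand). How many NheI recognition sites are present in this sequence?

1

GCTAGC occurs starting at position 35.
NheI cuts at 1 site.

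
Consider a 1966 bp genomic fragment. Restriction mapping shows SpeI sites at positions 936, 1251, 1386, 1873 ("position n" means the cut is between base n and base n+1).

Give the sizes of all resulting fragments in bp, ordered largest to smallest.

Linear molecule, 4 cuts → 5 fragments:
  936 − 0 = 936 bp
  1251 − 936 = 315 bp
  1386 − 1251 = 135 bp
  1873 − 1386 = 487 bp
  1966 − 1873 = 93 bp
Sorted largest to smallest: 936, 487, 315, 135, 93 bp.

936, 487, 315, 135, 93 bp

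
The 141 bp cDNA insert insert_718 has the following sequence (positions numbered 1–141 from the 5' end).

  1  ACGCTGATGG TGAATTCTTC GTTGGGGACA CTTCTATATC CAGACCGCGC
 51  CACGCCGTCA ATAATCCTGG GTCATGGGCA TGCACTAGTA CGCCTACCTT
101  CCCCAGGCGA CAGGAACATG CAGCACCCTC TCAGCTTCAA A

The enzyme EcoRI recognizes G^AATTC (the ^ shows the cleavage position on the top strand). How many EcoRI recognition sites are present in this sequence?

1

GAATTC occurs starting at position 12.
EcoRI cuts at 1 site.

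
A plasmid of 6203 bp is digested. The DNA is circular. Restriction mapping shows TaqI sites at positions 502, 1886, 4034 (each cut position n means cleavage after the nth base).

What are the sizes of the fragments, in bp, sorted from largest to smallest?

Circular molecule, 3 cuts → 3 fragments:
  1886 − 502 = 1384 bp
  4034 − 1886 = 2148 bp
  wrap: 6203 − 4034 + 502 = 2671 bp
Sorted largest to smallest: 2671, 2148, 1384 bp.

2671, 2148, 1384 bp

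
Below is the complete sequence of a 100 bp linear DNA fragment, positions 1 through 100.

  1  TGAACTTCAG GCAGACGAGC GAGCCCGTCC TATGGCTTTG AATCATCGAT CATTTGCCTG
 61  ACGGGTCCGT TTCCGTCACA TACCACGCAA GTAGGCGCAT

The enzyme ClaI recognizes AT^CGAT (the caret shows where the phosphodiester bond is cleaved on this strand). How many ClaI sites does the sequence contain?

ATCGAT occurs starting at position 45.
ClaI cuts at 1 site.

1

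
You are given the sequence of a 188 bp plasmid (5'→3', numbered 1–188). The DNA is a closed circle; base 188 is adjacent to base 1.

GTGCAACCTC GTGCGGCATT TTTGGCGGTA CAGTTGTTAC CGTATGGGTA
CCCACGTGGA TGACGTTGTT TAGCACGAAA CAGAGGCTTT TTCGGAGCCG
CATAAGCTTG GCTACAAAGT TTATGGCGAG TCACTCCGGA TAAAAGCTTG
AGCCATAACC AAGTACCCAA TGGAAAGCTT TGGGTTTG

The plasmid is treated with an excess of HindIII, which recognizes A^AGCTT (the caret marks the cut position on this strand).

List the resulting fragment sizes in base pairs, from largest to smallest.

117, 40, 31 bp

HindIII sites (AAGCTT) start at positions 104, 144, 175.
HindIII cuts after the first base of each site, so after positions 104, 144, 175.
Circular molecule, 3 cuts → 3 fragments:
  105–144 → 40 bp
  145–175 → 31 bp
  176–188 then 1–104 → 13 + 104 = 117 bp
Sorted largest to smallest: 117, 40, 31 bp.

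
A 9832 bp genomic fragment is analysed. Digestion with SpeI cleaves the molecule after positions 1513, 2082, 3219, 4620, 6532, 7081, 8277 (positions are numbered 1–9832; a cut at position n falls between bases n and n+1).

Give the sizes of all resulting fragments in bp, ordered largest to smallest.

Linear molecule, 7 cuts → 8 fragments:
  1513 − 0 = 1513 bp
  2082 − 1513 = 569 bp
  3219 − 2082 = 1137 bp
  4620 − 3219 = 1401 bp
  6532 − 4620 = 1912 bp
  7081 − 6532 = 549 bp
  8277 − 7081 = 1196 bp
  9832 − 8277 = 1555 bp
Sorted largest to smallest: 1912, 1555, 1513, 1401, 1196, 1137, 569, 549 bp.

1912, 1555, 1513, 1401, 1196, 1137, 569, 549 bp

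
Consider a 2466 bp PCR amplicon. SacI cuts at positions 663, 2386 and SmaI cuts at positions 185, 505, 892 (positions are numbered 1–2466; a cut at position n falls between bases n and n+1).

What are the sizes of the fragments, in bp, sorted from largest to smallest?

1494, 320, 229, 185, 158, 80 bp

Combined cut positions (sorted): 185, 505, 663, 892, 2386.
Linear molecule, 5 cuts → 6 fragments:
  185 − 0 = 185 bp
  505 − 185 = 320 bp
  663 − 505 = 158 bp
  892 − 663 = 229 bp
  2386 − 892 = 1494 bp
  2466 − 2386 = 80 bp
Sorted largest to smallest: 1494, 320, 229, 185, 158, 80 bp.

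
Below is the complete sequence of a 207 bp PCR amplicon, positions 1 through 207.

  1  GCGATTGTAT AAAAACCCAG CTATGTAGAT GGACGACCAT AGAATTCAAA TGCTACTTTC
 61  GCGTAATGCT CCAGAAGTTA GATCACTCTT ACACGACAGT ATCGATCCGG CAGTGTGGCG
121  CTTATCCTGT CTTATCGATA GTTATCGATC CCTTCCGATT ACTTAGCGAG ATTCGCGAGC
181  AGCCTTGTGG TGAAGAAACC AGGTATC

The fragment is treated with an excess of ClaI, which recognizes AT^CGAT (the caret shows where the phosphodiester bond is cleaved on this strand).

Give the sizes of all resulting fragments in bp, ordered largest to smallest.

ClaI sites (ATCGAT) start at positions 101, 134, 144.
ClaI cuts after base 2 of each site, so after positions 102, 135, 145.
Linear molecule, 3 cuts → 4 fragments:
  1–102 → 102 bp
  103–135 → 33 bp
  136–145 → 10 bp
  146–207 → 62 bp
Sorted largest to smallest: 102, 62, 33, 10 bp.

102, 62, 33, 10 bp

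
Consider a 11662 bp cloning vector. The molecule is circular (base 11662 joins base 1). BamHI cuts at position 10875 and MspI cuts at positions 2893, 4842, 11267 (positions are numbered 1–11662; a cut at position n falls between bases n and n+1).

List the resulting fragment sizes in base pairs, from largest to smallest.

6033, 3288, 1949, 392 bp

Combined cut positions (sorted): 2893, 4842, 10875, 11267.
Circular molecule, 4 cuts → 4 fragments:
  4842 − 2893 = 1949 bp
  10875 − 4842 = 6033 bp
  11267 − 10875 = 392 bp
  wrap: 11662 − 11267 + 2893 = 3288 bp
Sorted largest to smallest: 6033, 3288, 1949, 392 bp.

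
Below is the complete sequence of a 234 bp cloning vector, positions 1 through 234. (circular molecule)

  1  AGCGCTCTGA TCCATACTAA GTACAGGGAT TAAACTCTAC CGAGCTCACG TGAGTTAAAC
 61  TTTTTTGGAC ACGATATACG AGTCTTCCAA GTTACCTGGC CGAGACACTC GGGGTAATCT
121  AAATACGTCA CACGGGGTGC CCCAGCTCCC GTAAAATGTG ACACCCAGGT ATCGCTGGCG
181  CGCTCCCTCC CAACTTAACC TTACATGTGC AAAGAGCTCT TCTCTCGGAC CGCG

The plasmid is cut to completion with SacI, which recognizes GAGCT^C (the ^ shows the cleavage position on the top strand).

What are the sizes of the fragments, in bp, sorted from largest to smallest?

SacI sites (GAGCTC) start at positions 42, 214.
SacI cuts after base 5 of each site (before the last base), so after positions 46, 218.
Circular molecule, 2 cuts → 2 fragments:
  47–218 → 172 bp
  219–234 then 1–46 → 16 + 46 = 62 bp
Sorted largest to smallest: 172, 62 bp.

172, 62 bp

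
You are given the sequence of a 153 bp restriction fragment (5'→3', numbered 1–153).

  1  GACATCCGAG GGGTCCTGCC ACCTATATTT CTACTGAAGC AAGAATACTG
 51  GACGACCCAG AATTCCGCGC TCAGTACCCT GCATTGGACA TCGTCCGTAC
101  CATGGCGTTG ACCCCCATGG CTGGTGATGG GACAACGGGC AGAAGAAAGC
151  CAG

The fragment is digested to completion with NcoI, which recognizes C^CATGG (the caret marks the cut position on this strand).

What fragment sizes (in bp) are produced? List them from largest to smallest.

NcoI sites (CCATGG) start at positions 100, 115.
NcoI cuts after the first base of each site, so after positions 100, 115.
Linear molecule, 2 cuts → 3 fragments:
  1–100 → 100 bp
  101–115 → 15 bp
  116–153 → 38 bp
Sorted largest to smallest: 100, 38, 15 bp.

100, 38, 15 bp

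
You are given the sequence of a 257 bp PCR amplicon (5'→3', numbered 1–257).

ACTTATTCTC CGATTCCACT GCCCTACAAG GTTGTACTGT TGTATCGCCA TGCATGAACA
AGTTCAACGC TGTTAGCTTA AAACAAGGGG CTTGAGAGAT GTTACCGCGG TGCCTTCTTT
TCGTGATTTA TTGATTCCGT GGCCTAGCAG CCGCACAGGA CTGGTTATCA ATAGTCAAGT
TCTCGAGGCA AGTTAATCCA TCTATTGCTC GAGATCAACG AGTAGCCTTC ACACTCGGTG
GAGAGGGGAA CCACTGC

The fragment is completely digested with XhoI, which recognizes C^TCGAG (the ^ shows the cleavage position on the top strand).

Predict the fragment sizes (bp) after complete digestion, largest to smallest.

182, 49, 26 bp

XhoI sites (CTCGAG) start at positions 182, 208.
XhoI cuts after the first base of each site, so after positions 182, 208.
Linear molecule, 2 cuts → 3 fragments:
  1–182 → 182 bp
  183–208 → 26 bp
  209–257 → 49 bp
Sorted largest to smallest: 182, 49, 26 bp.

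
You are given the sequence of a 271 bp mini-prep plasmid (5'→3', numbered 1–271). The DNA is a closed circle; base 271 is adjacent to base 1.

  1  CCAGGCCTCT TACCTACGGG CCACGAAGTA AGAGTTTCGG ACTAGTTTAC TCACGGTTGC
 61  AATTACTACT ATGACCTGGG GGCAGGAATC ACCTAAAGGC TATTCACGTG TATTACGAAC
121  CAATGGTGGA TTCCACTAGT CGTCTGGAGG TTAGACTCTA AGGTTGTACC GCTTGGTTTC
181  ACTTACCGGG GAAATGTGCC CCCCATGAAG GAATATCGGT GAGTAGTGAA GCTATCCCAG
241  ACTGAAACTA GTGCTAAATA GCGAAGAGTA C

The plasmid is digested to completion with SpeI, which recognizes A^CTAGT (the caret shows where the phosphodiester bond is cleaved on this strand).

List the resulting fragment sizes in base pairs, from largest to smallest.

112, 94, 65 bp

SpeI sites (ACTAGT) start at positions 41, 135, 247.
SpeI cuts after the first base of each site, so after positions 41, 135, 247.
Circular molecule, 3 cuts → 3 fragments:
  42–135 → 94 bp
  136–247 → 112 bp
  248–271 then 1–41 → 24 + 41 = 65 bp
Sorted largest to smallest: 112, 94, 65 bp.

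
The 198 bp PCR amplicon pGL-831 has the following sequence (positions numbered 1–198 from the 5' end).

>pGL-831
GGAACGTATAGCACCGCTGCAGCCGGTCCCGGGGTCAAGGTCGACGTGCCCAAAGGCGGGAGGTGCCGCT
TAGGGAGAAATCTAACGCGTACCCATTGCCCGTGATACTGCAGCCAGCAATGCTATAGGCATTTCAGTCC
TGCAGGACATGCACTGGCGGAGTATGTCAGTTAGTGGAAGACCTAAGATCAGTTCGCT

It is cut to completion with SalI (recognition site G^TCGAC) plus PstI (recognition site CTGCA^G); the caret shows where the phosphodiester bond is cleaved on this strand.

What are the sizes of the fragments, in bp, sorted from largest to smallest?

The SalI site (GTCGAC) starts at position 40.
SalI cuts after the first base of each site, so after position 40.
PstI sites (CTGCAG) start at positions 17, 108, 140.
PstI cuts after base 5 of each site (before the last base), so after positions 21, 112, 144.
Combined cut positions: 21, 40, 112, 144.
Linear molecule, 4 cuts → 5 fragments:
  1–21 → 21 bp
  22–40 → 19 bp
  41–112 → 72 bp
  113–144 → 32 bp
  145–198 → 54 bp
Sorted largest to smallest: 72, 54, 32, 21, 19 bp.

72, 54, 32, 21, 19 bp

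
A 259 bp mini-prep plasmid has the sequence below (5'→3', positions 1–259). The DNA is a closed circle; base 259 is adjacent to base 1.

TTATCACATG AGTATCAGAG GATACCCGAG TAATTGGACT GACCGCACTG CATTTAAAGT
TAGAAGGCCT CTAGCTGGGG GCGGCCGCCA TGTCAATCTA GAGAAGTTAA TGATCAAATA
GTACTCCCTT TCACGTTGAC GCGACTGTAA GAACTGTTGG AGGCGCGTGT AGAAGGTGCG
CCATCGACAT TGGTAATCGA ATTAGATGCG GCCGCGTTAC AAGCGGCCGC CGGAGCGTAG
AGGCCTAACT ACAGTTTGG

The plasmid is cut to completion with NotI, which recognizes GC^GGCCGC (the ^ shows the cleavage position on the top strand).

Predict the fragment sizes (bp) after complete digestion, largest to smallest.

127, 117, 15 bp

NotI sites (GCGGCCGC) start at positions 81, 208, 223.
NotI cuts after base 2 of each site, so after positions 82, 209, 224.
Circular molecule, 3 cuts → 3 fragments:
  83–209 → 127 bp
  210–224 → 15 bp
  225–259 then 1–82 → 35 + 82 = 117 bp
Sorted largest to smallest: 127, 117, 15 bp.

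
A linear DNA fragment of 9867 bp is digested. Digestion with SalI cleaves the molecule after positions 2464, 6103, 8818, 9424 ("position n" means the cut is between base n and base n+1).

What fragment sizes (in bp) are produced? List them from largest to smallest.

3639, 2715, 2464, 606, 443 bp

Linear molecule, 4 cuts → 5 fragments:
  2464 − 0 = 2464 bp
  6103 − 2464 = 3639 bp
  8818 − 6103 = 2715 bp
  9424 − 8818 = 606 bp
  9867 − 9424 = 443 bp
Sorted largest to smallest: 3639, 2715, 2464, 606, 443 bp.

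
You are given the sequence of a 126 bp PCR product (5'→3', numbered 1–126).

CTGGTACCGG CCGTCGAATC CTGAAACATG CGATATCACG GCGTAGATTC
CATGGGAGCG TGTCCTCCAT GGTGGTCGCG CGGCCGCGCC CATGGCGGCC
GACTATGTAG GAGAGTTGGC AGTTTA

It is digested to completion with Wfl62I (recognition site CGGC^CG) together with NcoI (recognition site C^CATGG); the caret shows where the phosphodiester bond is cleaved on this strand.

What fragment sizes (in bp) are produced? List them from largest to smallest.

Wfl62I sites (CGGCCG) start at positions 8, 81, 96.
Wfl62I cuts after base 4 of each site, so after positions 11, 84, 99.
NcoI sites (CCATGG) start at positions 50, 67, 90.
NcoI cuts after the first base of each site, so after positions 50, 67, 90.
Combined cut positions: 11, 50, 67, 84, 90, 99.
Linear molecule, 6 cuts → 7 fragments:
  1–11 → 11 bp
  12–50 → 39 bp
  51–67 → 17 bp
  68–84 → 17 bp
  85–90 → 6 bp
  91–99 → 9 bp
  100–126 → 27 bp
Sorted largest to smallest: 39, 27, 17, 17, 11, 9, 6 bp.

39, 27, 17, 17, 11, 9, 6 bp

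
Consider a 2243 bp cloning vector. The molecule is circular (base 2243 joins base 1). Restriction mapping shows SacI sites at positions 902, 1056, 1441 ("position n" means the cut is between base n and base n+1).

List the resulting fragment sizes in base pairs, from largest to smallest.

Circular molecule, 3 cuts → 3 fragments:
  1056 − 902 = 154 bp
  1441 − 1056 = 385 bp
  wrap: 2243 − 1441 + 902 = 1704 bp
Sorted largest to smallest: 1704, 385, 154 bp.

1704, 385, 154 bp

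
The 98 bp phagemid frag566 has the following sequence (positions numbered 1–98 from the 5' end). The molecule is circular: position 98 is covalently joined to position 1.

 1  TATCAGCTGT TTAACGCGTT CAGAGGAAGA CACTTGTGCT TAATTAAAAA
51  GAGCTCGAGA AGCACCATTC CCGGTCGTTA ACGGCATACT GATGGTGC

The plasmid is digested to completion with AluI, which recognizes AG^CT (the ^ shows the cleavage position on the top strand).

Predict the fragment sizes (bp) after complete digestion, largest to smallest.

AluI sites (AGCT) start at positions 5, 52.
AluI cuts after base 2 of each site, so after positions 6, 53.
Circular molecule, 2 cuts → 2 fragments:
  7–53 → 47 bp
  54–98 then 1–6 → 45 + 6 = 51 bp
Sorted largest to smallest: 51, 47 bp.

51, 47 bp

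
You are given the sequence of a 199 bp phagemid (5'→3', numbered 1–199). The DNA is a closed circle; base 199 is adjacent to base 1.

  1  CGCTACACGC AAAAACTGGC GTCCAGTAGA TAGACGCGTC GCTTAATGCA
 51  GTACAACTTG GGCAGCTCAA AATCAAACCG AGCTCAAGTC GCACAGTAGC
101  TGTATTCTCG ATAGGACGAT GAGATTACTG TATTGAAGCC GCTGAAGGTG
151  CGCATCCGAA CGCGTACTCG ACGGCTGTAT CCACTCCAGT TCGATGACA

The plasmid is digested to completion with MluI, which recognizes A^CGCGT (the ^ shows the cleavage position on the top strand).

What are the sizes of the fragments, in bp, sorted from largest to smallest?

126, 73 bp

MluI sites (ACGCGT) start at positions 34, 160.
MluI cuts after the first base of each site, so after positions 34, 160.
Circular molecule, 2 cuts → 2 fragments:
  35–160 → 126 bp
  161–199 then 1–34 → 39 + 34 = 73 bp
Sorted largest to smallest: 126, 73 bp.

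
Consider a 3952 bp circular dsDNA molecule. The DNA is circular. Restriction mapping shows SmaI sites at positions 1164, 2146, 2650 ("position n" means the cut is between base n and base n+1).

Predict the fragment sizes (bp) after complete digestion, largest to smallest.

Circular molecule, 3 cuts → 3 fragments:
  2146 − 1164 = 982 bp
  2650 − 2146 = 504 bp
  wrap: 3952 − 2650 + 1164 = 2466 bp
Sorted largest to smallest: 2466, 982, 504 bp.

2466, 982, 504 bp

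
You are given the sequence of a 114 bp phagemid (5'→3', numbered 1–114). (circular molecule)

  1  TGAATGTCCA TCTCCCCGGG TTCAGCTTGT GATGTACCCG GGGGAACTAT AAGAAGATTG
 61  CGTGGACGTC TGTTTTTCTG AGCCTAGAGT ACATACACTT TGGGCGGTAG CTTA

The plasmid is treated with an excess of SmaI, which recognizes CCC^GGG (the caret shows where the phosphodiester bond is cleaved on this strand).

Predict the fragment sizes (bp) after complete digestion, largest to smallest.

SmaI sites (CCCGGG) start at positions 15, 37.
SmaI cuts after base 3 of each site, so after positions 17, 39.
Circular molecule, 2 cuts → 2 fragments:
  18–39 → 22 bp
  40–114 then 1–17 → 75 + 17 = 92 bp
Sorted largest to smallest: 92, 22 bp.

92, 22 bp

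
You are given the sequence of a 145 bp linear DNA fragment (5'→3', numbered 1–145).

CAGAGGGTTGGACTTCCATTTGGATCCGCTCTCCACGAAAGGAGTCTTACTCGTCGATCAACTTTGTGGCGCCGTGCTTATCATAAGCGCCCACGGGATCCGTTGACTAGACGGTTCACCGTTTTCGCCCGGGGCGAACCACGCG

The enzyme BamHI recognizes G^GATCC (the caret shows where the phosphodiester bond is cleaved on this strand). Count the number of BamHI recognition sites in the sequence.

GGATCC occurs starting at positions 22, 96.
BamHI cuts at 2 sites.

2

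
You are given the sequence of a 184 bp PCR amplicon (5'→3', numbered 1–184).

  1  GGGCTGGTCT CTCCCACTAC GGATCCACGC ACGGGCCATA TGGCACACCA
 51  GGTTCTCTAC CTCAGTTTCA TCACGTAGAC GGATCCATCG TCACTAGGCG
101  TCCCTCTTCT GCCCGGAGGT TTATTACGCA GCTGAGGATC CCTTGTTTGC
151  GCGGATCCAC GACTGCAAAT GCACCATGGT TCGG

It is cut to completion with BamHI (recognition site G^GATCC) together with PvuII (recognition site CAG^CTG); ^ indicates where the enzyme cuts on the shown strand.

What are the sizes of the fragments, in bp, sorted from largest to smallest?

BamHI sites (GGATCC) start at positions 21, 81, 136, 153.
BamHI cuts after the first base of each site, so after positions 21, 81, 136, 153.
The PvuII site (CAGCTG) starts at position 129.
PvuII cuts after base 3 of each site, so after position 131.
Combined cut positions: 21, 81, 131, 136, 153.
Linear molecule, 5 cuts → 6 fragments:
  1–21 → 21 bp
  22–81 → 60 bp
  82–131 → 50 bp
  132–136 → 5 bp
  137–153 → 17 bp
  154–184 → 31 bp
Sorted largest to smallest: 60, 50, 31, 21, 17, 5 bp.

60, 50, 31, 21, 17, 5 bp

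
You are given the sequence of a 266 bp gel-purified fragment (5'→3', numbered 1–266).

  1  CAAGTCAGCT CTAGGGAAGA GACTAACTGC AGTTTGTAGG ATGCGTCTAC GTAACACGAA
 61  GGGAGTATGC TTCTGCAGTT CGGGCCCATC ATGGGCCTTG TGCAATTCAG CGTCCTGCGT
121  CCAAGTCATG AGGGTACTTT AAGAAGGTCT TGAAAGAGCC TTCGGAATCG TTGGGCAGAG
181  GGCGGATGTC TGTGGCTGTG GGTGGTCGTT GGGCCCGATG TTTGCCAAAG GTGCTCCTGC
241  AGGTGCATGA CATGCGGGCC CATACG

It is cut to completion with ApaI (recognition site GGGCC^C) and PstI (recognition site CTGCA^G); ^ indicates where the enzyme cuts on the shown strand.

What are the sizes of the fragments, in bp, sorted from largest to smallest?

129, 46, 31, 26, 19, 9, 6 bp

ApaI sites (GGGCCC) start at positions 82, 211, 256.
ApaI cuts after base 5 of each site (before the last base), so after positions 86, 215, 260.
PstI sites (CTGCAG) start at positions 27, 73, 237.
PstI cuts after base 5 of each site (before the last base), so after positions 31, 77, 241.
Combined cut positions: 31, 77, 86, 215, 241, 260.
Linear molecule, 6 cuts → 7 fragments:
  1–31 → 31 bp
  32–77 → 46 bp
  78–86 → 9 bp
  87–215 → 129 bp
  216–241 → 26 bp
  242–260 → 19 bp
  261–266 → 6 bp
Sorted largest to smallest: 129, 46, 31, 26, 19, 9, 6 bp.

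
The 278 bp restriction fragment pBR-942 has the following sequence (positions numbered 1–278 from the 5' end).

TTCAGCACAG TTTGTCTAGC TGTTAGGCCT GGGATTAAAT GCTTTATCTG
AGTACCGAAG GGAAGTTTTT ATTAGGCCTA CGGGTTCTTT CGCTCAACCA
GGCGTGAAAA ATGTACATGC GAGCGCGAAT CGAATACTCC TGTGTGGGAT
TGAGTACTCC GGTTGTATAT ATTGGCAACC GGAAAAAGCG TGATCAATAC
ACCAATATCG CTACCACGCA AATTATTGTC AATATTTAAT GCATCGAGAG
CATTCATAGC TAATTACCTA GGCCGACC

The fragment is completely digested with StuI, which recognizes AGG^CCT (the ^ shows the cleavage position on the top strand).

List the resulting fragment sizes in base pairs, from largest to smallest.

StuI sites (AGGCCT) start at positions 25, 74.
StuI cuts after base 3 of each site, so after positions 27, 76.
Linear molecule, 2 cuts → 3 fragments:
  1–27 → 27 bp
  28–76 → 49 bp
  77–278 → 202 bp
Sorted largest to smallest: 202, 49, 27 bp.

202, 49, 27 bp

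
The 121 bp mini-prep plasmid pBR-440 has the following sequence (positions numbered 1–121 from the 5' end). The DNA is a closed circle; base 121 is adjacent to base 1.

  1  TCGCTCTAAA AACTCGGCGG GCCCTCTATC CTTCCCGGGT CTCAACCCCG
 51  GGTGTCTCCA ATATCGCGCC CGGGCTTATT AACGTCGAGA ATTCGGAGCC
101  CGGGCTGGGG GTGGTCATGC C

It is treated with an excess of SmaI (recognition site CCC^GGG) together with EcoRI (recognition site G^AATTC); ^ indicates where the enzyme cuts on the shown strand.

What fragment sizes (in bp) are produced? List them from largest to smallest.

56, 22, 18, 13, 12 bp

SmaI sites (CCCGGG) start at positions 34, 47, 69, 99.
SmaI cuts after base 3 of each site, so after positions 36, 49, 71, 101.
The EcoRI site (GAATTC) starts at position 89.
EcoRI cuts after the first base of each site, so after position 89.
Combined cut positions: 36, 49, 71, 89, 101.
Circular molecule, 5 cuts → 5 fragments:
  37–49 → 13 bp
  50–71 → 22 bp
  72–89 → 18 bp
  90–101 → 12 bp
  102–121 then 1–36 → 20 + 36 = 56 bp
Sorted largest to smallest: 56, 22, 18, 13, 12 bp.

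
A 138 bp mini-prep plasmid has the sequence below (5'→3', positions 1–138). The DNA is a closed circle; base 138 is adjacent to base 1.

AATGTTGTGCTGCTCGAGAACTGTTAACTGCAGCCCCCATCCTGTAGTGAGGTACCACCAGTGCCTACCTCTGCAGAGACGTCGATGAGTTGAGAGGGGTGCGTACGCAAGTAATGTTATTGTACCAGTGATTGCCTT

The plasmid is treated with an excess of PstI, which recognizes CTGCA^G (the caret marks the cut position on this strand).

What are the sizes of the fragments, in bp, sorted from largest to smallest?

PstI sites (CTGCAG) start at positions 28, 71.
PstI cuts after base 5 of each site (before the last base), so after positions 32, 75.
Circular molecule, 2 cuts → 2 fragments:
  33–75 → 43 bp
  76–138 then 1–32 → 63 + 32 = 95 bp
Sorted largest to smallest: 95, 43 bp.

95, 43 bp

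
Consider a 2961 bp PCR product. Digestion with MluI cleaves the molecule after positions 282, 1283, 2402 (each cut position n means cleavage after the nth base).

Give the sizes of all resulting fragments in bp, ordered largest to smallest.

1119, 1001, 559, 282 bp

Linear molecule, 3 cuts → 4 fragments:
  282 − 0 = 282 bp
  1283 − 282 = 1001 bp
  2402 − 1283 = 1119 bp
  2961 − 2402 = 559 bp
Sorted largest to smallest: 1119, 1001, 559, 282 bp.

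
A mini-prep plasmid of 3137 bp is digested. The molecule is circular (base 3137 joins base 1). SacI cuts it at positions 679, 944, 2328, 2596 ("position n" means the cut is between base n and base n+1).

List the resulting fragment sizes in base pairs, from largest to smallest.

Circular molecule, 4 cuts → 4 fragments:
  944 − 679 = 265 bp
  2328 − 944 = 1384 bp
  2596 − 2328 = 268 bp
  wrap: 3137 − 2596 + 679 = 1220 bp
Sorted largest to smallest: 1384, 1220, 268, 265 bp.

1384, 1220, 268, 265 bp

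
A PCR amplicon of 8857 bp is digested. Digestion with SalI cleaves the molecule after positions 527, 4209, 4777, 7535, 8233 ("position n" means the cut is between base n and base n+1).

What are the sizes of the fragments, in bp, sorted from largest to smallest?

Linear molecule, 5 cuts → 6 fragments:
  527 − 0 = 527 bp
  4209 − 527 = 3682 bp
  4777 − 4209 = 568 bp
  7535 − 4777 = 2758 bp
  8233 − 7535 = 698 bp
  8857 − 8233 = 624 bp
Sorted largest to smallest: 3682, 2758, 698, 624, 568, 527 bp.

3682, 2758, 698, 624, 568, 527 bp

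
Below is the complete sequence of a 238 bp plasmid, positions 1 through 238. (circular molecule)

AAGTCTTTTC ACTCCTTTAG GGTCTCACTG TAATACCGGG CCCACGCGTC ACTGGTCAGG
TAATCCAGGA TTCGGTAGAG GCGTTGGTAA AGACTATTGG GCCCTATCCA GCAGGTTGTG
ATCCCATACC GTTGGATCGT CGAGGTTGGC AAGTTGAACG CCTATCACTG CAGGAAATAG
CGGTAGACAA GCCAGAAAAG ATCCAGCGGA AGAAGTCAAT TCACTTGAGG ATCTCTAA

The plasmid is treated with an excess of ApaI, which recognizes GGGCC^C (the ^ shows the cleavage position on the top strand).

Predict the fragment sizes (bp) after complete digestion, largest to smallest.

177, 61 bp

ApaI sites (GGGCCC) start at positions 38, 99.
ApaI cuts after base 5 of each site (before the last base), so after positions 42, 103.
Circular molecule, 2 cuts → 2 fragments:
  43–103 → 61 bp
  104–238 then 1–42 → 135 + 42 = 177 bp
Sorted largest to smallest: 177, 61 bp.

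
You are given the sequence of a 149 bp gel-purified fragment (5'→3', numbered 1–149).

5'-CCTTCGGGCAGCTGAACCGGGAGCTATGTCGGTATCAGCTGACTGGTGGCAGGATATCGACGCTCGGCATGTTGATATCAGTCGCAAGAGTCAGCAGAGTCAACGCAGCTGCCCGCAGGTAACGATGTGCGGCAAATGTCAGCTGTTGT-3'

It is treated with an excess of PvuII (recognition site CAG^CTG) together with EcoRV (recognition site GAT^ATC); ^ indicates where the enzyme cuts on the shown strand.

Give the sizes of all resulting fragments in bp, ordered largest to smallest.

PvuII sites (CAGCTG) start at positions 9, 36, 106, 140.
PvuII cuts after base 3 of each site, so after positions 11, 38, 108, 142.
EcoRV sites (GATATC) start at positions 53, 74.
EcoRV cuts after base 3 of each site, so after positions 55, 76.
Combined cut positions: 11, 38, 55, 76, 108, 142.
Linear molecule, 6 cuts → 7 fragments:
  1–11 → 11 bp
  12–38 → 27 bp
  39–55 → 17 bp
  56–76 → 21 bp
  77–108 → 32 bp
  109–142 → 34 bp
  143–149 → 7 bp
Sorted largest to smallest: 34, 32, 27, 21, 17, 11, 7 bp.

34, 32, 27, 21, 17, 11, 7 bp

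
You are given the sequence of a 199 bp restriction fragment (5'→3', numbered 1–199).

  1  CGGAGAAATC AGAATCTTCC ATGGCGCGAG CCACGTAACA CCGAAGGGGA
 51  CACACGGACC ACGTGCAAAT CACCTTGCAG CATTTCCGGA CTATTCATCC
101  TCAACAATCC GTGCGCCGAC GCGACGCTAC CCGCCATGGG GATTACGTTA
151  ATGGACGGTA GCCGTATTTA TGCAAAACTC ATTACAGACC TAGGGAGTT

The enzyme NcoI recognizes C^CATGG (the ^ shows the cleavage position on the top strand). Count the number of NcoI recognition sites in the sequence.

2

CCATGG occurs starting at positions 19, 134.
NcoI cuts at 2 sites.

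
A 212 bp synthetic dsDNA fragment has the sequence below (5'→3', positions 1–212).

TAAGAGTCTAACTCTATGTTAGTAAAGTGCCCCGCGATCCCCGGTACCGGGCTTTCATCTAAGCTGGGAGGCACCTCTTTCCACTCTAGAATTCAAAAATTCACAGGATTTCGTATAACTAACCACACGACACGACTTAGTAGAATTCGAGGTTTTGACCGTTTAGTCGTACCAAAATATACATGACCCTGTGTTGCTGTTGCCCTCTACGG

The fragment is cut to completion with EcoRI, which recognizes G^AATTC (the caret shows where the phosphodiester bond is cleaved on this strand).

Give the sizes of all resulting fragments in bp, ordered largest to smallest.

EcoRI sites (GAATTC) start at positions 89, 143.
EcoRI cuts after the first base of each site, so after positions 89, 143.
Linear molecule, 2 cuts → 3 fragments:
  1–89 → 89 bp
  90–143 → 54 bp
  144–212 → 69 bp
Sorted largest to smallest: 89, 69, 54 bp.

89, 69, 54 bp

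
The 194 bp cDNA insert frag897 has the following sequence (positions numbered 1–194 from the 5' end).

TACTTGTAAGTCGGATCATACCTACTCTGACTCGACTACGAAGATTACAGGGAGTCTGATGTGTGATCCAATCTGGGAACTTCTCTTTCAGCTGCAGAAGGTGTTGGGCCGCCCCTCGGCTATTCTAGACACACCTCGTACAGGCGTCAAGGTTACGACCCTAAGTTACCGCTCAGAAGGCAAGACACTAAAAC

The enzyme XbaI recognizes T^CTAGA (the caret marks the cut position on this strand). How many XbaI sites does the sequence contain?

TCTAGA occurs starting at position 124.
XbaI cuts at 1 site.

1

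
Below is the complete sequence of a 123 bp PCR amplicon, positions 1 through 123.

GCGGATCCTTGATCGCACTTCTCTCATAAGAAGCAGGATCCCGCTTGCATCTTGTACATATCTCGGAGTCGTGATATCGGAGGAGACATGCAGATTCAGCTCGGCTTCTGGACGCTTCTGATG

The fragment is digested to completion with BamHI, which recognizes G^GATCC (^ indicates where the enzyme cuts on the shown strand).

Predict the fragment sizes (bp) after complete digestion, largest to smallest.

BamHI sites (GGATCC) start at positions 3, 36.
BamHI cuts after the first base of each site, so after positions 3, 36.
Linear molecule, 2 cuts → 3 fragments:
  1–3 → 3 bp
  4–36 → 33 bp
  37–123 → 87 bp
Sorted largest to smallest: 87, 33, 3 bp.

87, 33, 3 bp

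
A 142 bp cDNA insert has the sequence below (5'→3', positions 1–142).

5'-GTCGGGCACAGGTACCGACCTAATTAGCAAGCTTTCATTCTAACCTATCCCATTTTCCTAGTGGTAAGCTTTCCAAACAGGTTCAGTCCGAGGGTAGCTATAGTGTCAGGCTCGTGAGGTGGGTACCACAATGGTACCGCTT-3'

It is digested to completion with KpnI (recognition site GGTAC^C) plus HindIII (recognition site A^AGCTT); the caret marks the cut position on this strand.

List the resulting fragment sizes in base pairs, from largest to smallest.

60, 37, 15, 14, 11, 5 bp

KpnI sites (GGTACC) start at positions 11, 122, 133.
KpnI cuts after base 5 of each site (before the last base), so after positions 15, 126, 137.
HindIII sites (AAGCTT) start at positions 29, 66.
HindIII cuts after the first base of each site, so after positions 29, 66.
Combined cut positions: 15, 29, 66, 126, 137.
Linear molecule, 5 cuts → 6 fragments:
  1–15 → 15 bp
  16–29 → 14 bp
  30–66 → 37 bp
  67–126 → 60 bp
  127–137 → 11 bp
  138–142 → 5 bp
Sorted largest to smallest: 60, 37, 15, 14, 11, 5 bp.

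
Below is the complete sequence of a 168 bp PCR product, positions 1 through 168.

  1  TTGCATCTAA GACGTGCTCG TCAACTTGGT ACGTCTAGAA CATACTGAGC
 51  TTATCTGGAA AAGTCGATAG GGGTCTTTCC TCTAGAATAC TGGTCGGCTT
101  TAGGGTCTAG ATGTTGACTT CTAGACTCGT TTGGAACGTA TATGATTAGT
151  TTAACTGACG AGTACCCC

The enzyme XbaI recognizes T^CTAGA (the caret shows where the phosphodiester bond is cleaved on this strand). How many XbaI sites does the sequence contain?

TCTAGA occurs starting at positions 34, 81, 106, 120.
XbaI cuts at 4 sites.

4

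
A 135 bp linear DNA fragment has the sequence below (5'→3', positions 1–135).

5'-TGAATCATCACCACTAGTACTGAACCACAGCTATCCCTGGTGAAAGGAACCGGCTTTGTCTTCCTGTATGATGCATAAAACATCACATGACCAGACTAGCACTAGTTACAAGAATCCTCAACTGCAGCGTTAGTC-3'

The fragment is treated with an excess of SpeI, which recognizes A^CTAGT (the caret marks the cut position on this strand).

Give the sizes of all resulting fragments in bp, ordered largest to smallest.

88, 34, 13 bp

SpeI sites (ACTAGT) start at positions 13, 101.
SpeI cuts after the first base of each site, so after positions 13, 101.
Linear molecule, 2 cuts → 3 fragments:
  1–13 → 13 bp
  14–101 → 88 bp
  102–135 → 34 bp
Sorted largest to smallest: 88, 34, 13 bp.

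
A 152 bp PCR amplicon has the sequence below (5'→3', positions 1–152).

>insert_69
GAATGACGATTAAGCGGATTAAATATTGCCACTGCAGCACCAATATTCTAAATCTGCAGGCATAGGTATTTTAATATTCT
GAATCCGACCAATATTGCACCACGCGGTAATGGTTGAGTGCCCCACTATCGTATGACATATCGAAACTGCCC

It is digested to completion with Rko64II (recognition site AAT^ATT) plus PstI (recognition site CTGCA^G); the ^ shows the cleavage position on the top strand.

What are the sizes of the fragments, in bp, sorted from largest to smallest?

59, 24, 18, 17, 14, 12, 8 bp

Rko64II sites (AATATT) start at positions 22, 42, 73, 91.
Rko64II cuts after base 3 of each site, so after positions 24, 44, 75, 93.
PstI sites (CTGCAG) start at positions 32, 54.
PstI cuts after base 5 of each site (before the last base), so after positions 36, 58.
Combined cut positions: 24, 36, 44, 58, 75, 93.
Linear molecule, 6 cuts → 7 fragments:
  1–24 → 24 bp
  25–36 → 12 bp
  37–44 → 8 bp
  45–58 → 14 bp
  59–75 → 17 bp
  76–93 → 18 bp
  94–152 → 59 bp
Sorted largest to smallest: 59, 24, 18, 17, 14, 12, 8 bp.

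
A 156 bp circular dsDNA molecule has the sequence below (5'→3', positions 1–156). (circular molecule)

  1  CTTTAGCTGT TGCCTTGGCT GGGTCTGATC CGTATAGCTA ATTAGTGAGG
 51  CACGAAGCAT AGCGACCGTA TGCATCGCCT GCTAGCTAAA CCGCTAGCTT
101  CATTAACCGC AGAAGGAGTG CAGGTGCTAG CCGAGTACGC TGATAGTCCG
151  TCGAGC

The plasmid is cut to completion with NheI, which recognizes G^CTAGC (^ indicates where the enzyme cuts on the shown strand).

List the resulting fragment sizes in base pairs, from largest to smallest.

NheI sites (GCTAGC) start at positions 81, 93, 126.
NheI cuts after the first base of each site, so after positions 81, 93, 126.
Circular molecule, 3 cuts → 3 fragments:
  82–93 → 12 bp
  94–126 → 33 bp
  127–156 then 1–81 → 30 + 81 = 111 bp
Sorted largest to smallest: 111, 33, 12 bp.

111, 33, 12 bp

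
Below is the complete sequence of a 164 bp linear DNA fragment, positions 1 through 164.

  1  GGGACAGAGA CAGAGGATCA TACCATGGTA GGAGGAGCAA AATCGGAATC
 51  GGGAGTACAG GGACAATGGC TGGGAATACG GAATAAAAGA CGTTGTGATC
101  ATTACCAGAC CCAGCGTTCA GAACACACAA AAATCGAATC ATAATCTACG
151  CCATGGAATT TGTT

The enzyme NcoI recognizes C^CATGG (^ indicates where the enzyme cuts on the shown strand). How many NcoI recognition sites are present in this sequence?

CCATGG occurs starting at positions 23, 151.
NcoI cuts at 2 sites.

2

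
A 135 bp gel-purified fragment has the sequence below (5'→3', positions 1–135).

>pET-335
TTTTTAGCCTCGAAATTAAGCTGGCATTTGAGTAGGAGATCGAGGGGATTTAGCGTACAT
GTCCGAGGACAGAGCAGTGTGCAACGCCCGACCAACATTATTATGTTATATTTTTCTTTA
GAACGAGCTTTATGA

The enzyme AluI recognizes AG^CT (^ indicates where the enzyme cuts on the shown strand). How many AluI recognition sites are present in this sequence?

AGCT occurs starting at positions 19, 126.
AluI cuts at 2 sites.

2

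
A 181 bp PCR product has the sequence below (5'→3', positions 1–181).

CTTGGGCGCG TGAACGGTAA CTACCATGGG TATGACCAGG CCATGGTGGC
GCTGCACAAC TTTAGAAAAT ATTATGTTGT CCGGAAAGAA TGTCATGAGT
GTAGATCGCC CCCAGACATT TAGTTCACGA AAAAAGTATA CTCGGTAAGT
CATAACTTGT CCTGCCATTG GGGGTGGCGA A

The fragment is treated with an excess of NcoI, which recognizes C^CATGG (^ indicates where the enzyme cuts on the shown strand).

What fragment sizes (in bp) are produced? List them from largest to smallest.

140, 24, 17 bp

NcoI sites (CCATGG) start at positions 24, 41.
NcoI cuts after the first base of each site, so after positions 24, 41.
Linear molecule, 2 cuts → 3 fragments:
  1–24 → 24 bp
  25–41 → 17 bp
  42–181 → 140 bp
Sorted largest to smallest: 140, 24, 17 bp.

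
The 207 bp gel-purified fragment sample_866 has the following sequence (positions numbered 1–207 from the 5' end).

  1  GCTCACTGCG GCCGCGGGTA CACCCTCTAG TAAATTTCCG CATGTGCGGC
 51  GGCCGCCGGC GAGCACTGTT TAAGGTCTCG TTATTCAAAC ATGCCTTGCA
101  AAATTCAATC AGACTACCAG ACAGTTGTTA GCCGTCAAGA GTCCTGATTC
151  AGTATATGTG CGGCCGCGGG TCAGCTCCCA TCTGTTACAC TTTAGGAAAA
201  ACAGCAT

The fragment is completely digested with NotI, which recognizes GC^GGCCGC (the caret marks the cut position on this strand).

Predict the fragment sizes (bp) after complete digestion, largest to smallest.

NotI sites (GCGGCCGC) start at positions 8, 49, 160.
NotI cuts after base 2 of each site, so after positions 9, 50, 161.
Linear molecule, 3 cuts → 4 fragments:
  1–9 → 9 bp
  10–50 → 41 bp
  51–161 → 111 bp
  162–207 → 46 bp
Sorted largest to smallest: 111, 46, 41, 9 bp.

111, 46, 41, 9 bp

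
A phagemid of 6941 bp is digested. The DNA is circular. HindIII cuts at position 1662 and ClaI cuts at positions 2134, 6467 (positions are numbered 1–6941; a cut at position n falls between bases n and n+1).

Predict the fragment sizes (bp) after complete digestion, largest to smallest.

4333, 2136, 472 bp

Combined cut positions (sorted): 1662, 2134, 6467.
Circular molecule, 3 cuts → 3 fragments:
  2134 − 1662 = 472 bp
  6467 − 2134 = 4333 bp
  wrap: 6941 − 6467 + 1662 = 2136 bp
Sorted largest to smallest: 4333, 2136, 472 bp.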